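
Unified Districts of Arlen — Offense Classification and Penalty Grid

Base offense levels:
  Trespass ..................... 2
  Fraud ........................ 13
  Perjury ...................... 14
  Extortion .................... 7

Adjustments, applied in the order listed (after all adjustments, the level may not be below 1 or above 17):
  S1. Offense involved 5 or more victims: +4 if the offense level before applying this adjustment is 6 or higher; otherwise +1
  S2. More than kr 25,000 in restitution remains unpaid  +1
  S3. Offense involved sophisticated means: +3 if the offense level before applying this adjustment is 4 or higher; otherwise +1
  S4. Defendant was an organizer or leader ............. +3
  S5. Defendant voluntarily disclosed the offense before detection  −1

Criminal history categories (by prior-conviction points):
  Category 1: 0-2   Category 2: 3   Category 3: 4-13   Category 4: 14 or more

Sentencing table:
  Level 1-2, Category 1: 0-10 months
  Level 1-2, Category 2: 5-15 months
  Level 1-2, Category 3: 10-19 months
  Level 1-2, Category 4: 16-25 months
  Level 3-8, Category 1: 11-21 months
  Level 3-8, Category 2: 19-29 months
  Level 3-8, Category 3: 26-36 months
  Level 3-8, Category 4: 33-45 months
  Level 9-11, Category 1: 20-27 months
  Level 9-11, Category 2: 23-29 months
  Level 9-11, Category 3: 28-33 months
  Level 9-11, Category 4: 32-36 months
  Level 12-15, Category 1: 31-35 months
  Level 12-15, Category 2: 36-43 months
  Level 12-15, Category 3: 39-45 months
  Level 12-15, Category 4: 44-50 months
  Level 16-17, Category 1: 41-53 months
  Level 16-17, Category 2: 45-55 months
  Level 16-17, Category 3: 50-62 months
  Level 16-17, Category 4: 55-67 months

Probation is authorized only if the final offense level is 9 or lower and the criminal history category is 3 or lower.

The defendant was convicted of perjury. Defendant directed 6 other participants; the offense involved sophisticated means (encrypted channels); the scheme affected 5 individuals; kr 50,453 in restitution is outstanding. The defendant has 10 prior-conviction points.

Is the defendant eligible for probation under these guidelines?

Base offense level for perjury: 14.
S1 applies (level before this adjustment is 14 ≥ 6, so +4): 14 + 4 = 18.
S2 applies: 18 + 1 = 19.
S3 applies (level before this adjustment is 19 ≥ 4, so +3): 19 + 3 = 22.
S4 applies: 22 + 3 = 25.
S5 does not apply.
Level 25 exceeds the maximum of 17; capped at 17.
Final offense level: 17.
Criminal history: 10 prior points → Category 3 (4-13).
Level 17 falls in the 16-17 band.
Grid: Level 16-17 × Category 3 = 50-62 months.
Probation check: level 17 > 9 and category 3 ≤ 3 → not eligible.

No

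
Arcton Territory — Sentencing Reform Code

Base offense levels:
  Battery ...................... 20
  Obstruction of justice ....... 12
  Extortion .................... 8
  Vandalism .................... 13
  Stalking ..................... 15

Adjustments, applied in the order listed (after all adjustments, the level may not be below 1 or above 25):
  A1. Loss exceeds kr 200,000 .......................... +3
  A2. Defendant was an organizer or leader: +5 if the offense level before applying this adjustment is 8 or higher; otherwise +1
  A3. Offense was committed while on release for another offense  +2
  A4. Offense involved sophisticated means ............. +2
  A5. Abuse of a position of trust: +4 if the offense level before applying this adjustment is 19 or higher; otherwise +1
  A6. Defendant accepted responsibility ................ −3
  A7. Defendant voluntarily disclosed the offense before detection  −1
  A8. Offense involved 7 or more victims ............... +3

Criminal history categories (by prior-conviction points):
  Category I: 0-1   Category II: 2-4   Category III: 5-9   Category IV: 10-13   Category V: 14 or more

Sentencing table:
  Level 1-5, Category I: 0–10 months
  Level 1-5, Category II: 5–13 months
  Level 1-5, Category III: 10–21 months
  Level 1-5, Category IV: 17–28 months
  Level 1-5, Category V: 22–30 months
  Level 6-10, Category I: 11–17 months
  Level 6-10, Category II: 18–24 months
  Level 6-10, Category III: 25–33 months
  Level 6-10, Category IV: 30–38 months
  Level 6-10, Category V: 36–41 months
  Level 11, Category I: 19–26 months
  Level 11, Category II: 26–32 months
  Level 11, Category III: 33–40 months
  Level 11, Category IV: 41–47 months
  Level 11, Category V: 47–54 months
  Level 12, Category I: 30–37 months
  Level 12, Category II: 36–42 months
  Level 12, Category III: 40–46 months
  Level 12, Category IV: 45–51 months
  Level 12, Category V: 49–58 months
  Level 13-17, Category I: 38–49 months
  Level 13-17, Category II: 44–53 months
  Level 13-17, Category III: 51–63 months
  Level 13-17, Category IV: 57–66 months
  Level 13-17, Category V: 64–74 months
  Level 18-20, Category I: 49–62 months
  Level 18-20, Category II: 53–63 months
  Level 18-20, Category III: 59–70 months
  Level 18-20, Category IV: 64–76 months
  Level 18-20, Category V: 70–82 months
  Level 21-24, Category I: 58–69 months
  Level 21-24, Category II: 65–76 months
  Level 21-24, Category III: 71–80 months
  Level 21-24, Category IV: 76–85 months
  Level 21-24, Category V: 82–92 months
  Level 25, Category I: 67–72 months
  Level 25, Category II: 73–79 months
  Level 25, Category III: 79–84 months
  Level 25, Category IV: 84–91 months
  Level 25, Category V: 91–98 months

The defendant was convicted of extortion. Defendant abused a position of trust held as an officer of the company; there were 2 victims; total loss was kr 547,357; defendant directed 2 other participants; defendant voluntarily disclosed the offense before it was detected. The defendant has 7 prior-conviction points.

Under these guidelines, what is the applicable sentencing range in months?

Base offense level for extortion: 8.
A1 applies: 8 + 3 = 11.
A2 applies (level before this adjustment is 11 ≥ 8, so +5): 11 + 5 = 16.
A3 does not apply.
A4 does not apply.
A5 applies (level before this adjustment is 16 < 19, so +1): 16 + 1 = 17.
A7 applies: 17 − 1 = 16.
Final offense level: 16.
Criminal history: 7 prior points → Category III (5-9).
Level 16 falls in the 13-17 band.
Grid: Level 13-17 × Category III = 51-63 months.

51-63 months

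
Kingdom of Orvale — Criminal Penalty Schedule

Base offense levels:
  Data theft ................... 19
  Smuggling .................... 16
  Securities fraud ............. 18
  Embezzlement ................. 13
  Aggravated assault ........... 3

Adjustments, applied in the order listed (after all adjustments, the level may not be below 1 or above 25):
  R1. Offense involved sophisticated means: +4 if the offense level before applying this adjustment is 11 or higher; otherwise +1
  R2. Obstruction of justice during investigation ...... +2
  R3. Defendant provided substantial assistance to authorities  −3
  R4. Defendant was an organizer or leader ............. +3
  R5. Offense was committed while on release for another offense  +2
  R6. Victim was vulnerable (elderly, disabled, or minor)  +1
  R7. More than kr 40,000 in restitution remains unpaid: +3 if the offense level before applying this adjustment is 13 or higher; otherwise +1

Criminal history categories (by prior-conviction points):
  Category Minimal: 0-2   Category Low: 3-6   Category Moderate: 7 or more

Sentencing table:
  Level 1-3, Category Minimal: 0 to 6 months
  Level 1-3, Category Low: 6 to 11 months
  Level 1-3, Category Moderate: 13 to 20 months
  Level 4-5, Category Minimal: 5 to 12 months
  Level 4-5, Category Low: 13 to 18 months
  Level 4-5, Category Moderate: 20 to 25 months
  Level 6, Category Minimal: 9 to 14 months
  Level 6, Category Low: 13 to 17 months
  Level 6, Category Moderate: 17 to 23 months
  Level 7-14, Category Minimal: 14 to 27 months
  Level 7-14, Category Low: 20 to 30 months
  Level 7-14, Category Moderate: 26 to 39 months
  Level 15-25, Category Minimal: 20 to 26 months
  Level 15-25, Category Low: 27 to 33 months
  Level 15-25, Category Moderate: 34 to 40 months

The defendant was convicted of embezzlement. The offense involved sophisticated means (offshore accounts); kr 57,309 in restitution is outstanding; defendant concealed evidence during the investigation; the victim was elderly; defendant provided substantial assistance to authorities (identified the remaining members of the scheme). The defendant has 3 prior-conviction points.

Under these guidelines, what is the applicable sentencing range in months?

Base offense level for embezzlement: 13.
R1 applies (level before this adjustment is 13 ≥ 11, so +4): 13 + 4 = 17.
R2 applies: 17 + 2 = 19.
R3 applies: 19 − 3 = 16.
R4 does not apply.
R5 does not apply.
R6 applies: 16 + 1 = 17.
R7 applies (level before this adjustment is 17 ≥ 13, so +3): 17 + 3 = 20.
Final offense level: 20.
Criminal history: 3 prior points → Category Low (3-6).
Level 20 falls in the 15-25 band.
Grid: Level 15-25 × Category Low = 27-33 months.

27-33 months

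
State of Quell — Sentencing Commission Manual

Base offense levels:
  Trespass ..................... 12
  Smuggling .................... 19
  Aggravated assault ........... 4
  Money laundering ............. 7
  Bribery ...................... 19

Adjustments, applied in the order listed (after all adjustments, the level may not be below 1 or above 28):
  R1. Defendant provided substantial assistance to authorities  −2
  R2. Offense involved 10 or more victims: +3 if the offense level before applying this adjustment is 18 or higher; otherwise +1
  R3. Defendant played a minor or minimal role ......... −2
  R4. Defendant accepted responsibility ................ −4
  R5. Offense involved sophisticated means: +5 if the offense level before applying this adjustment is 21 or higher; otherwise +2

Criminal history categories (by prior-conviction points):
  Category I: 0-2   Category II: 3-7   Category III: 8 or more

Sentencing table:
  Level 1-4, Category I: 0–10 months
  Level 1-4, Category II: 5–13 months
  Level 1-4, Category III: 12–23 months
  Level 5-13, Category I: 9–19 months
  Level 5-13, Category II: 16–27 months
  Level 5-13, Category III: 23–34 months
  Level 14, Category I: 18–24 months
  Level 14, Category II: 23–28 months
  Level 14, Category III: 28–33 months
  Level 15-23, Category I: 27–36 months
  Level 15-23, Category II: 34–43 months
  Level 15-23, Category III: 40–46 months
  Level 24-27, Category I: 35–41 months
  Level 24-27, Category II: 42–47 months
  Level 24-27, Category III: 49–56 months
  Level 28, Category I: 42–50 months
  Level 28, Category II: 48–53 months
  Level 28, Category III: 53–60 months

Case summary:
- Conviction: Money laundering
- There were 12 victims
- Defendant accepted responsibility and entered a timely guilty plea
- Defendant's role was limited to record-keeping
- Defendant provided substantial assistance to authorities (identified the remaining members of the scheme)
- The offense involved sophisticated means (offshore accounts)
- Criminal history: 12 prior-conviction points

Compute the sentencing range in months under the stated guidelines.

12-23 months

Base offense level for money laundering: 7.
R1 applies: 7 − 2 = 5.
R2 applies (level before this adjustment is 5 < 18, so +1): 5 + 1 = 6.
R3 applies: 6 − 2 = 4.
R4 applies: 4 − 4 = 0.
R5 applies (level before this adjustment is 0 < 21, so +2): 0 + 2 = 2.
Final offense level: 2.
Criminal history: 12 prior points → Category III (8+).
Level 2 falls in the 1-4 band.
Grid: Level 1-4 × Category III = 12-23 months.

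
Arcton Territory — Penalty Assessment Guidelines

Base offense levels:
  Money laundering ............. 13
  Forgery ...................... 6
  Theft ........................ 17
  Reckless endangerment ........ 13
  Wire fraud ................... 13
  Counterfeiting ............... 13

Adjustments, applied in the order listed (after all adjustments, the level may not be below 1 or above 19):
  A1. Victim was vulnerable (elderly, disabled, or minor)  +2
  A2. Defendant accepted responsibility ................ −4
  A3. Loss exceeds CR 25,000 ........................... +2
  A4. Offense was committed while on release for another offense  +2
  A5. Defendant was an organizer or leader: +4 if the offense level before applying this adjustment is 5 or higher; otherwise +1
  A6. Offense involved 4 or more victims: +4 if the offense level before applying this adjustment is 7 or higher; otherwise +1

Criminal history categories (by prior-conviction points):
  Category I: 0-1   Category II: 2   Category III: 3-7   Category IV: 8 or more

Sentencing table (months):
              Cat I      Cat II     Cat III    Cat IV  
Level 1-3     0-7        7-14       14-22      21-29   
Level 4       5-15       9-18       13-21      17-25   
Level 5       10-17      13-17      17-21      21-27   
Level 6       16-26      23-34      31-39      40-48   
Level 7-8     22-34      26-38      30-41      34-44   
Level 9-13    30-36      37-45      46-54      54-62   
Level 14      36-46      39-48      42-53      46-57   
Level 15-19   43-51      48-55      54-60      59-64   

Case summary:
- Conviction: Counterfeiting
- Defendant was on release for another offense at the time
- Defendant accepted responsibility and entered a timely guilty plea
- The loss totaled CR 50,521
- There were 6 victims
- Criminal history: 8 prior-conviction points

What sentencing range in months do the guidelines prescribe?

Base offense level for counterfeiting: 13.
A1 does not apply.
A2 applies: 13 − 4 = 9.
A3 applies: 9 + 2 = 11.
A4 applies: 11 + 2 = 13.
A5 does not apply.
A6 applies (level before this adjustment is 13 ≥ 7, so +4): 13 + 4 = 17.
Final offense level: 17.
Criminal history: 8 prior points → Category IV (8+).
Level 17 falls in the 15-19 band.
Grid: Level 15-19 × Category IV = 59-64 months.

59-64 months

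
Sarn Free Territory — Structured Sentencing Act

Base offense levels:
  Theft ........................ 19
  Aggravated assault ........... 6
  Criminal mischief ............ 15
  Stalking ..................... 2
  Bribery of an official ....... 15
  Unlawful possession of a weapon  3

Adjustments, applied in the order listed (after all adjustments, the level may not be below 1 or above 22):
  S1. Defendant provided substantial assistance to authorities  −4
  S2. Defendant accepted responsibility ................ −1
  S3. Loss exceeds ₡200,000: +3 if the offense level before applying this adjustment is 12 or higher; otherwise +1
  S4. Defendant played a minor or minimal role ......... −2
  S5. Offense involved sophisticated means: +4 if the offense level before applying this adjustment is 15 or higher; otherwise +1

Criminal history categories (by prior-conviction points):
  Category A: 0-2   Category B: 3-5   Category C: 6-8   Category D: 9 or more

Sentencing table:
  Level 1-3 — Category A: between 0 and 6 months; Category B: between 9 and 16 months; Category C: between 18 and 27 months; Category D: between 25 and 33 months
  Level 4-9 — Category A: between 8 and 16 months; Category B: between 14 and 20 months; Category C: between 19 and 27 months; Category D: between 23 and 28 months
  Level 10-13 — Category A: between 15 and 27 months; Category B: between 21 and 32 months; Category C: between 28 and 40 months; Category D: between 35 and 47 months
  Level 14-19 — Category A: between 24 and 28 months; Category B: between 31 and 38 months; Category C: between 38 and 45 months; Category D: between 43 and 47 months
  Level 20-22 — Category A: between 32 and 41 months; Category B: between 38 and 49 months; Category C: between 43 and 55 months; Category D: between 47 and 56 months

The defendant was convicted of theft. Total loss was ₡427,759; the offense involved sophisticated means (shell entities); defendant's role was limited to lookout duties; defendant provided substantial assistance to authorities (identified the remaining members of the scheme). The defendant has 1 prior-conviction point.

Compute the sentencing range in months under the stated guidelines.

32-41 months

Base offense level for theft: 19.
S1 applies: 19 − 4 = 15.
S3 applies (level before this adjustment is 15 ≥ 12, so +3): 15 + 3 = 18.
S4 applies: 18 − 2 = 16.
S5 applies (level before this adjustment is 16 ≥ 15, so +4): 16 + 4 = 20.
Final offense level: 20.
Criminal history: 1 prior point → Category A (0-2).
Level 20 falls in the 20-22 band.
Grid: Level 20-22 × Category A = 32-41 months.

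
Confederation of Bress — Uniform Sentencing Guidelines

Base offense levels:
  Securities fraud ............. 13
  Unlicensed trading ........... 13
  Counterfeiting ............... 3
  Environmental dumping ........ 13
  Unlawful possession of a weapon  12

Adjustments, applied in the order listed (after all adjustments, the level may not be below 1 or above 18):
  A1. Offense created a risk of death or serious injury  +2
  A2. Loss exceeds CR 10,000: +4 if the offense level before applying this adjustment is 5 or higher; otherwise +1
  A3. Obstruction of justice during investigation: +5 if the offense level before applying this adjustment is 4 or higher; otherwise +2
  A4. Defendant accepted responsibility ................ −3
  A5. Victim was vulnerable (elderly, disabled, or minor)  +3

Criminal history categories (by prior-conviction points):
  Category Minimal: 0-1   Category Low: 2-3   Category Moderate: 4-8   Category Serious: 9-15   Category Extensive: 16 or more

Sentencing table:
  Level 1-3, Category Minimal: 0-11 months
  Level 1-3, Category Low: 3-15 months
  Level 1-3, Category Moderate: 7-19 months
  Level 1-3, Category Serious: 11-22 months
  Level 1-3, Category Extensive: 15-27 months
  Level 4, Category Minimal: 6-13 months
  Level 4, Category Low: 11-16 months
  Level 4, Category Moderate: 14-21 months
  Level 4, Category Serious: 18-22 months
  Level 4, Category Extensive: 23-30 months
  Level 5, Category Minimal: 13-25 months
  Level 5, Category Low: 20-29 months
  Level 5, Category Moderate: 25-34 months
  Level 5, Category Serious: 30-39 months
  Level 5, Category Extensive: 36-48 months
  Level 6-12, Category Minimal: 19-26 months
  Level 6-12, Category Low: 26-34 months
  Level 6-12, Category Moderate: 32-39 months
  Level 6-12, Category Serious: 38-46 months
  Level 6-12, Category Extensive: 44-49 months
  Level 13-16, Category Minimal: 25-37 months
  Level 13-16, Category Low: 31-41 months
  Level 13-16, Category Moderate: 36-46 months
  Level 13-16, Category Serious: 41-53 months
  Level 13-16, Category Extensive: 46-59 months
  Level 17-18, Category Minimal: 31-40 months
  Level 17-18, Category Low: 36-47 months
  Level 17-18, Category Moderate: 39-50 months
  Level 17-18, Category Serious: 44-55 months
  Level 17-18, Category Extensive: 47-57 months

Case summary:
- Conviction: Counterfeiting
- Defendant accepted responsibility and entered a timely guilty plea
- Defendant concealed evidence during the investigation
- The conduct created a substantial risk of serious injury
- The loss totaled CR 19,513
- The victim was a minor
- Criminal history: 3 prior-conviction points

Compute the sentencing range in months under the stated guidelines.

31-41 months

Base offense level for counterfeiting: 3.
A1 applies: 3 + 2 = 5.
A2 applies (level before this adjustment is 5 ≥ 5, so +4): 5 + 4 = 9.
A3 applies (level before this adjustment is 9 ≥ 4, so +5): 9 + 5 = 14.
A4 applies: 14 − 3 = 11.
A5 applies: 11 + 3 = 14.
Final offense level: 14.
Criminal history: 3 prior points → Category Low (2-3).
Level 14 falls in the 13-16 band.
Grid: Level 13-16 × Category Low = 31-41 months.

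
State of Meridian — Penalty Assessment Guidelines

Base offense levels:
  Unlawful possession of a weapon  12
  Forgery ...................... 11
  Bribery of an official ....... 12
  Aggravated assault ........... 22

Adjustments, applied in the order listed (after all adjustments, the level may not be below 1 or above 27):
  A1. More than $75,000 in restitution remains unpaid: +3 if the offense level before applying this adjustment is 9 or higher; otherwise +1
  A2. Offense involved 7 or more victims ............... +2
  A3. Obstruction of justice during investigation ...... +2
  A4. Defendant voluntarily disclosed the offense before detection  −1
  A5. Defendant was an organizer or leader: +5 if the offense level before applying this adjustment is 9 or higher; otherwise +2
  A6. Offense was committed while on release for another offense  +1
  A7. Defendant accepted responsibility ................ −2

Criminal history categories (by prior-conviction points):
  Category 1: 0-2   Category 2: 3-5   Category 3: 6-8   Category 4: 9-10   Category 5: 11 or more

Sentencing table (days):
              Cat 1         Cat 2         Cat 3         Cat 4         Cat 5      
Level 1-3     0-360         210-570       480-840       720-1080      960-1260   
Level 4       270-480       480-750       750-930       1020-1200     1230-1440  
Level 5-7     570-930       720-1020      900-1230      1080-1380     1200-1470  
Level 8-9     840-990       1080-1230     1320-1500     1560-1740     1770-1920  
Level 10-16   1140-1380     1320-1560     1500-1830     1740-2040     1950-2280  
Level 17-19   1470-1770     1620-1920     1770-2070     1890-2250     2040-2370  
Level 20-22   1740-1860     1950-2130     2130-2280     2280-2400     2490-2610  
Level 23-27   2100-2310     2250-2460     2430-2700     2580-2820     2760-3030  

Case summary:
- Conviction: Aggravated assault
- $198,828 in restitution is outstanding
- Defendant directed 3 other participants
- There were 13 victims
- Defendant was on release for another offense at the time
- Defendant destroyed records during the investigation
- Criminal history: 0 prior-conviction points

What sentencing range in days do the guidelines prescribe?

Base offense level for aggravated assault: 22.
A1 applies (level before this adjustment is 22 ≥ 9, so +3): 22 + 3 = 25.
A2 applies: 25 + 2 = 27.
A3 applies: 27 + 2 = 29.
A4 does not apply.
A5 applies (level before this adjustment is 29 ≥ 9, so +5): 29 + 5 = 34.
A6 applies: 34 + 1 = 35.
A7 does not apply.
Level 35 exceeds the maximum of 27; capped at 27.
Final offense level: 27.
Criminal history: 0 prior points → Category 1 (0-2).
Level 27 falls in the 23-27 band.
Grid: Level 23-27 × Category 1 = 2100-2310 days.

2100-2310 days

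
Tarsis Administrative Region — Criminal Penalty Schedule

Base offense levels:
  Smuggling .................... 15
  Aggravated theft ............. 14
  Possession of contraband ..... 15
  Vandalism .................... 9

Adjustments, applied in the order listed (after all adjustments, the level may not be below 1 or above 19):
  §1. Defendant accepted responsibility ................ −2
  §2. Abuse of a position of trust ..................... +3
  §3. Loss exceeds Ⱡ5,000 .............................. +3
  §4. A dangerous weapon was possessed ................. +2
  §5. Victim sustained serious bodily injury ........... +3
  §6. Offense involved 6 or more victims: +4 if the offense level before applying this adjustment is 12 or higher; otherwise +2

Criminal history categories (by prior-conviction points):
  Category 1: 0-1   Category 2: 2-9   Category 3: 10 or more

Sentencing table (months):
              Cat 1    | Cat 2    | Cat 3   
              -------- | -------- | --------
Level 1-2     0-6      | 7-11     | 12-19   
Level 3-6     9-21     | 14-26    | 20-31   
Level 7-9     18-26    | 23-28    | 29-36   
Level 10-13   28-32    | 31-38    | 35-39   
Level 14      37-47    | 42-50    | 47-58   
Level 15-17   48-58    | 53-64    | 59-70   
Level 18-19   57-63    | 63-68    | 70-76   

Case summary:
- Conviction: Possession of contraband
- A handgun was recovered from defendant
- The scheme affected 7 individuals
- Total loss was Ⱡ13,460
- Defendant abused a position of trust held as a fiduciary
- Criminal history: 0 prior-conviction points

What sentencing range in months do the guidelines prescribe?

Base offense level for possession of contraband: 15.
§2 applies: 15 + 3 = 18.
§3 applies: 18 + 3 = 21.
§4 applies: 21 + 2 = 23.
§6 applies (level before this adjustment is 23 ≥ 12, so +4): 23 + 4 = 27.
Level 27 exceeds the maximum of 19; capped at 19.
Final offense level: 19.
Criminal history: 0 prior points → Category 1 (0-1).
Level 19 falls in the 18-19 band.
Grid: Level 18-19 × Category 1 = 57-63 months.

57-63 months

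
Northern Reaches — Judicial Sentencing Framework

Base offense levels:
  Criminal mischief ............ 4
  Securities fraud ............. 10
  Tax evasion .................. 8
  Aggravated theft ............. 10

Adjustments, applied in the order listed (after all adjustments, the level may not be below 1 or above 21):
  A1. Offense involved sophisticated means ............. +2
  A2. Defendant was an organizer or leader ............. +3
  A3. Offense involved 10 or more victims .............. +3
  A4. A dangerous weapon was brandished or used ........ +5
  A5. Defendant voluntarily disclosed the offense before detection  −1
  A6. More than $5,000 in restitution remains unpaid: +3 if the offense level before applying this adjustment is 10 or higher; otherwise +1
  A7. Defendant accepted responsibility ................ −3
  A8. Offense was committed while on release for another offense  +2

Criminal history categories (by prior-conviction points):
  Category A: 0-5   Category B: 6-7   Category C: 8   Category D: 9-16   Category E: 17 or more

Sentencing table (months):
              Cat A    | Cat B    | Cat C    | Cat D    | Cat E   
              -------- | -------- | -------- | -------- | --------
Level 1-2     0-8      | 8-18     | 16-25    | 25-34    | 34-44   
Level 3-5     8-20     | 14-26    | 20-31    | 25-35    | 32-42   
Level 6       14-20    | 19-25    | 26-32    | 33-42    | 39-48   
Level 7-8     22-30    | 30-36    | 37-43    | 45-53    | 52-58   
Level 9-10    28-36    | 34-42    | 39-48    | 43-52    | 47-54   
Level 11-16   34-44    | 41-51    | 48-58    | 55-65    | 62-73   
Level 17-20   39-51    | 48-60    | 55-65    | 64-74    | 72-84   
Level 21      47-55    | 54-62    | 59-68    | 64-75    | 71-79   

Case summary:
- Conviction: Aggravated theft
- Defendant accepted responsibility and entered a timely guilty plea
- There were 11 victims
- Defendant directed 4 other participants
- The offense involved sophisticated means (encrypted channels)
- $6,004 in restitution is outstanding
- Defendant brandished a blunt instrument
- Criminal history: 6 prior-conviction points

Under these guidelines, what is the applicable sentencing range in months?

Base offense level for aggravated theft: 10.
A1 applies: 10 + 2 = 12.
A2 applies: 12 + 3 = 15.
A3 applies: 15 + 3 = 18.
A4 applies: 18 + 5 = 23.
A6 applies (level before this adjustment is 23 ≥ 10, so +3): 23 + 3 = 26.
A7 applies: 26 − 3 = 23.
Level 23 exceeds the maximum of 21; capped at 21.
Final offense level: 21.
Criminal history: 6 prior points → Category B (6-7).
Level 21 falls in the 21 band.
Grid: Level 21 × Category B = 54-62 months.

54-62 months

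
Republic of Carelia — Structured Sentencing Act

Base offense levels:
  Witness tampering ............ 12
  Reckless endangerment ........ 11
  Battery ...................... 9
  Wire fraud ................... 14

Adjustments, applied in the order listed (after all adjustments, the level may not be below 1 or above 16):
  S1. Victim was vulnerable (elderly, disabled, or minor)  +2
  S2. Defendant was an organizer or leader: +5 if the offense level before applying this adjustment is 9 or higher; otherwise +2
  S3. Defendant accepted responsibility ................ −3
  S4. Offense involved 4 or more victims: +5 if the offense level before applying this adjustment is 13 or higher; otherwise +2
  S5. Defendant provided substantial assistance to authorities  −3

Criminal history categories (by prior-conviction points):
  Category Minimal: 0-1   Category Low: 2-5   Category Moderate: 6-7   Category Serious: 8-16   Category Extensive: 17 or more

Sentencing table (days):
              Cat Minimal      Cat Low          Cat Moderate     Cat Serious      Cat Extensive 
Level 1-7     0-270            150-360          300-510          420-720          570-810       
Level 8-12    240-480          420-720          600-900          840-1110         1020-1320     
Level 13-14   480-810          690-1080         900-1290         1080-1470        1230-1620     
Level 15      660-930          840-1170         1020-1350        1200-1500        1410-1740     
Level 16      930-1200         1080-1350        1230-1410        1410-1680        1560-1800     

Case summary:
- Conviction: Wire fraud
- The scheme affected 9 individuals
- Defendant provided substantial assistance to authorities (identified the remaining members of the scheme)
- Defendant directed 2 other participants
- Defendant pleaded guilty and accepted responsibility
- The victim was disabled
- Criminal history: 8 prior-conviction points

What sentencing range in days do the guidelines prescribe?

1410-1680 days

Base offense level for wire fraud: 14.
S1 applies: 14 + 2 = 16.
S2 applies (level before this adjustment is 16 ≥ 9, so +5): 16 + 5 = 21.
S3 applies: 21 − 3 = 18.
S4 applies (level before this adjustment is 18 ≥ 13, so +5): 18 + 5 = 23.
S5 applies: 23 − 3 = 20.
Level 20 exceeds the maximum of 16; capped at 16.
Final offense level: 16.
Criminal history: 8 prior points → Category Serious (8-16).
Level 16 falls in the 16 band.
Grid: Level 16 × Category Serious = 1410-1680 days.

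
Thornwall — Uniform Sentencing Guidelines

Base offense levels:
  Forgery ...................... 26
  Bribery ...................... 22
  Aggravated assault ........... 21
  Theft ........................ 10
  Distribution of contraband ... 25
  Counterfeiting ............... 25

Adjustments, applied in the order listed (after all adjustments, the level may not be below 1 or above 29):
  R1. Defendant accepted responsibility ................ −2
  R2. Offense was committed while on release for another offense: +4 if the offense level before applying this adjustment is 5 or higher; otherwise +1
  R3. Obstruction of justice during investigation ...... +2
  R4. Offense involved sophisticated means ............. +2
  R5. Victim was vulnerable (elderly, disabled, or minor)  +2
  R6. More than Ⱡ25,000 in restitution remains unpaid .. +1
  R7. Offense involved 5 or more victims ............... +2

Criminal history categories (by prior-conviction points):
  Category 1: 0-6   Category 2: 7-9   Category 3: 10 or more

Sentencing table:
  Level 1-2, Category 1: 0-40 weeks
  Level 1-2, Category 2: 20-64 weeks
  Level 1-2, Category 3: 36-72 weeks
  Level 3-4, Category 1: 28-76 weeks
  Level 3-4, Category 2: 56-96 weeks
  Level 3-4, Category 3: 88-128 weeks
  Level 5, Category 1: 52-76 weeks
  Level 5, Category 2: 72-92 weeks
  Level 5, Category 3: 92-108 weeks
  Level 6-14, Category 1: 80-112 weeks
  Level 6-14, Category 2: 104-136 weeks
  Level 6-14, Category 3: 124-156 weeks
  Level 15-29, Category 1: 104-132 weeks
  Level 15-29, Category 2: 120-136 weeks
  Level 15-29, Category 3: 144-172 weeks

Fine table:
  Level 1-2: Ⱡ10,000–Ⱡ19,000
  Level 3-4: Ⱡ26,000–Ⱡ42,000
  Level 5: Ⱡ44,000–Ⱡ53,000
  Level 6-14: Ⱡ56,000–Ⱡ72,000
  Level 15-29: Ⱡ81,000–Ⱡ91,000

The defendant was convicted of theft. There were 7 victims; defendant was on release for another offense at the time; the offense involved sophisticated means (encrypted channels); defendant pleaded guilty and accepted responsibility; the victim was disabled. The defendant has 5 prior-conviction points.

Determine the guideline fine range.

Base offense level for theft: 10.
R1 applies: 10 − 2 = 8.
R2 applies (level before this adjustment is 8 ≥ 5, so +4): 8 + 4 = 12.
R4 applies: 12 + 2 = 14.
R5 applies: 14 + 2 = 16.
R7 applies: 16 + 2 = 18.
Final offense level: 18.
Level 18 falls in the 15-29 band.
Fine table: Level 15-29 → Ⱡ81,000–Ⱡ91,000.

Ⱡ81,000–Ⱡ91,000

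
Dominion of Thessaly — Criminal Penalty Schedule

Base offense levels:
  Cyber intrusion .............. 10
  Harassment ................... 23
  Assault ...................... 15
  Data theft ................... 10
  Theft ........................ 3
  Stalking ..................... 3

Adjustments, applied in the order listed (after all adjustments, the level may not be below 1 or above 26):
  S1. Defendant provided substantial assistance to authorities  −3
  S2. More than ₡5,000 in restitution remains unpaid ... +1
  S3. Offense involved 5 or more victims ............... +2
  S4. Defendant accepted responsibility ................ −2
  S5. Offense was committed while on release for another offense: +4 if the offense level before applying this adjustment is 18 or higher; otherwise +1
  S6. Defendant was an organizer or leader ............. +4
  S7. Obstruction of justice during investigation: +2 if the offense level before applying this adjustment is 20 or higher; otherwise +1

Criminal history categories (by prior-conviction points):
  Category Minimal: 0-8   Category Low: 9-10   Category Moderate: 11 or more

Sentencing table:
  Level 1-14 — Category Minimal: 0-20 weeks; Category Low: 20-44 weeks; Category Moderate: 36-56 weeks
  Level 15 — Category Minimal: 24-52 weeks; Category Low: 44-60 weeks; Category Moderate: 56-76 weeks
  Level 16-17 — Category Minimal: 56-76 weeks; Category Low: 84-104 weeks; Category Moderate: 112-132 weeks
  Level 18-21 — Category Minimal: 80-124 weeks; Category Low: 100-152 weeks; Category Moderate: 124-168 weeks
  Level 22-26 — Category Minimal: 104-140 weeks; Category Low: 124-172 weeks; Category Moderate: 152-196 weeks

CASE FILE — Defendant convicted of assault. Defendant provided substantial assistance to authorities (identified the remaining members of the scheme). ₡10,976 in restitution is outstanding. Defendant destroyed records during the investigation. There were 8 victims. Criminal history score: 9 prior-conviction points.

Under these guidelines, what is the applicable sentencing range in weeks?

84-104 weeks

Base offense level for assault: 15.
S1 applies: 15 − 3 = 12.
S2 applies: 12 + 1 = 13.
S3 applies: 13 + 2 = 15.
S5 does not apply.
S7 applies (level before this adjustment is 15 < 20, so +1): 15 + 1 = 16.
Final offense level: 16.
Criminal history: 9 prior points → Category Low (9-10).
Level 16 falls in the 16-17 band.
Grid: Level 16-17 × Category Low = 84-104 weeks.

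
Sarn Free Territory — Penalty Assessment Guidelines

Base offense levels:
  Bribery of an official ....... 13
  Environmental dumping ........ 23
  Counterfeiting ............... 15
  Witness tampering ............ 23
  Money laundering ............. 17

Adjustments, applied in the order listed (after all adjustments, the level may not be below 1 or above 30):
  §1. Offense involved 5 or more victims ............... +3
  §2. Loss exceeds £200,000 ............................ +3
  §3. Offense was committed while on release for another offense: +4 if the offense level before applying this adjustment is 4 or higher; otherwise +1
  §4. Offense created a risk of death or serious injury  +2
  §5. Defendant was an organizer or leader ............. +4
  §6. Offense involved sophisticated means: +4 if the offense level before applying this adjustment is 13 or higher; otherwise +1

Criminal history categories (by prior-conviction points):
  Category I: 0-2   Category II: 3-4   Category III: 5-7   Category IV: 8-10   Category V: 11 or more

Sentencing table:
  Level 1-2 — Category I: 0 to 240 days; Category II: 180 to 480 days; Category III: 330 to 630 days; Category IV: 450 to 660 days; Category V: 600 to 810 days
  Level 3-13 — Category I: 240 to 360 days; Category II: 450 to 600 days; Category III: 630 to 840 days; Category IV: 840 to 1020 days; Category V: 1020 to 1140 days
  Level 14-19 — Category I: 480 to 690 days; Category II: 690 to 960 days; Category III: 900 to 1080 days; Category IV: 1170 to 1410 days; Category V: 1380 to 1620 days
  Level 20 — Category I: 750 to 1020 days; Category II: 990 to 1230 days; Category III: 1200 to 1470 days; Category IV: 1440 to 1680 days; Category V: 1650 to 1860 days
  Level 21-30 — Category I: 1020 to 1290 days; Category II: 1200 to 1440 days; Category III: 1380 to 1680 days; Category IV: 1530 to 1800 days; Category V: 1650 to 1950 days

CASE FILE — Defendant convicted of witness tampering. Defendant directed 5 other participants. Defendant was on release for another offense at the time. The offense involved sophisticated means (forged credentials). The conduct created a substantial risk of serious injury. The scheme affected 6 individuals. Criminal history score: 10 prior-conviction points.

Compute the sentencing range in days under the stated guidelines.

1530-1800 days

Base offense level for witness tampering: 23.
§1 applies: 23 + 3 = 26.
§3 applies (level before this adjustment is 26 ≥ 4, so +4): 26 + 4 = 30.
§4 applies: 30 + 2 = 32.
§5 applies: 32 + 4 = 36.
§6 applies (level before this adjustment is 36 ≥ 13, so +4): 36 + 4 = 40.
Level 40 exceeds the maximum of 30; capped at 30.
Final offense level: 30.
Criminal history: 10 prior points → Category IV (8-10).
Level 30 falls in the 21-30 band.
Grid: Level 21-30 × Category IV = 1530-1800 days.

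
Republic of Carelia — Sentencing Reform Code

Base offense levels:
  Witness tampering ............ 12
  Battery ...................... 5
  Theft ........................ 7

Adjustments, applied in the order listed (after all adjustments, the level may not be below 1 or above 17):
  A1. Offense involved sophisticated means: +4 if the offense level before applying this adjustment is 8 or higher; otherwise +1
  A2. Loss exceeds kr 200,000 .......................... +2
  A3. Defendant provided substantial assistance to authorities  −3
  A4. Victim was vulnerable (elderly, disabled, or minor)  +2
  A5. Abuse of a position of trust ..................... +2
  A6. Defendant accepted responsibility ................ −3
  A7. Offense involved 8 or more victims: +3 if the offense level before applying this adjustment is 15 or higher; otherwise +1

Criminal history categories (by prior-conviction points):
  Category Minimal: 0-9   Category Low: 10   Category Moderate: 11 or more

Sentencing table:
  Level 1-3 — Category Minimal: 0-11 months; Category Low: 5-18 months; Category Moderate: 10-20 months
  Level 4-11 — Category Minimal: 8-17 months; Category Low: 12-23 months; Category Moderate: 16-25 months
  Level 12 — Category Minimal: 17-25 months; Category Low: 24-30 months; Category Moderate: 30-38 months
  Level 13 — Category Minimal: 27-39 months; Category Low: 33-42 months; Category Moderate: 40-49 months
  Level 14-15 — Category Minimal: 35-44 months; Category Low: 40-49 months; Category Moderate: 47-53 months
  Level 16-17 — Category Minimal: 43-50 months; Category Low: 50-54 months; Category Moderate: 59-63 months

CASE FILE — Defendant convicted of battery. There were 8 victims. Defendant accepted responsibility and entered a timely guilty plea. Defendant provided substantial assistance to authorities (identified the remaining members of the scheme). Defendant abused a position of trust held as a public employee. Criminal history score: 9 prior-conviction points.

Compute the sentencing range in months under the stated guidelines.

Base offense level for battery: 5.
A1 does not apply.
A2 does not apply.
A3 applies: 5 − 3 = 2.
A4 does not apply.
A5 applies: 2 + 2 = 4.
A6 applies: 4 − 3 = 1.
A7 applies (level before this adjustment is 1 < 15, so +1): 1 + 1 = 2.
Final offense level: 2.
Criminal history: 9 prior points → Category Minimal (0-9).
Level 2 falls in the 1-3 band.
Grid: Level 1-3 × Category Minimal = 0-11 months.

0-11 months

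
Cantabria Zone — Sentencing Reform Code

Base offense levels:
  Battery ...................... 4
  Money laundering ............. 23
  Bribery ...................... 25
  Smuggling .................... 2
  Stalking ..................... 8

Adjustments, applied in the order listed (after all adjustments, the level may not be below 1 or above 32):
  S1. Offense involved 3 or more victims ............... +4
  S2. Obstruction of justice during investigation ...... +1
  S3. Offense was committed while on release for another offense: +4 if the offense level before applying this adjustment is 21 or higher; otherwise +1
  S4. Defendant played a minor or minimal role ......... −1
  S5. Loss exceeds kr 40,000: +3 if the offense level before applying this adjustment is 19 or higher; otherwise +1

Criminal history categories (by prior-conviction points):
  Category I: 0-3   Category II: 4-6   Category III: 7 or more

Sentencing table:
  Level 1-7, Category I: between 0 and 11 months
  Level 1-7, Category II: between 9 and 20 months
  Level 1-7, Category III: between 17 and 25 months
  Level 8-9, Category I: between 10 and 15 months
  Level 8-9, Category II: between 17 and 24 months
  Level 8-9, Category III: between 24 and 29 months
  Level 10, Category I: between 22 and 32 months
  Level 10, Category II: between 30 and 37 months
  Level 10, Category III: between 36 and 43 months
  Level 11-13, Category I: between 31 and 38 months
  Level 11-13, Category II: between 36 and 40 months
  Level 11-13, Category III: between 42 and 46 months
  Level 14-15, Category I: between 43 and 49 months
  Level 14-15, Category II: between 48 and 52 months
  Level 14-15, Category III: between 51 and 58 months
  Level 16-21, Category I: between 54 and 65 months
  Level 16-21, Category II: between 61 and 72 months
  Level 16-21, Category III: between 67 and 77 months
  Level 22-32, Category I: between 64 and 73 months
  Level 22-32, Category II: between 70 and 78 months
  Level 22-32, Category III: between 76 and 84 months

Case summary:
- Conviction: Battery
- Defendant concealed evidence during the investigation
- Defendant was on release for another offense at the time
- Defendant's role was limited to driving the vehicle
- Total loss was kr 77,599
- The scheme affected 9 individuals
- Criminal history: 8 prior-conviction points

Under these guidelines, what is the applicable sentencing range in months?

36-43 months

Base offense level for battery: 4.
S1 applies: 4 + 4 = 8.
S2 applies: 8 + 1 = 9.
S3 applies (level before this adjustment is 9 < 21, so +1): 9 + 1 = 10.
S4 applies: 10 − 1 = 9.
S5 applies (level before this adjustment is 9 < 19, so +1): 9 + 1 = 10.
Final offense level: 10.
Criminal history: 8 prior points → Category III (7+).
Level 10 falls in the 10 band.
Grid: Level 10 × Category III = 36-43 months.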